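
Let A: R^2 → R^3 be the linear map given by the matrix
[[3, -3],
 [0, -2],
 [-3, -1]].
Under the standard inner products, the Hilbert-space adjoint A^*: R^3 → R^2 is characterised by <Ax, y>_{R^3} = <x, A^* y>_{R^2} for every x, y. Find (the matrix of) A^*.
A^* = A^T =
[[3, 0, -3],
 [-3, -2, -1]]

For real matrices with standard dot products, the defining identity <Ax, y> = <x, A^* y> gives (Ax)^T y = x^T (A^*) y, i.e. x^T A^T y = x^T (A^*) y. Since this holds for all x, y, we must have A^* = A^T. Therefore
A^* =
[[3, 0, -3],
 [-3, -2, -1]].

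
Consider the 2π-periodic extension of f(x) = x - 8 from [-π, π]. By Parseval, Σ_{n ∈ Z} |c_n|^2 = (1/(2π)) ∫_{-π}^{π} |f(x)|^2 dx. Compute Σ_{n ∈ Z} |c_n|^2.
Σ |c_n|^2 = π^2/3 + 64

Expand and integrate term by term over [-π, π]:
  ∫ (x)^2 dx = 1·(2π^3/3); ∫ 2·1·(-8)·x dx = 0 (odd integrand); ∫ (-8)^2 dx = 64·2π.
So (1/(2π)) ∫_{-π}^{π} (x - 8)^2 dx = 1π^2/3 + 64 = π^2/3 + 64.
Parseval ⇒ Σ |c_n|^2 = π^2/3 + 64.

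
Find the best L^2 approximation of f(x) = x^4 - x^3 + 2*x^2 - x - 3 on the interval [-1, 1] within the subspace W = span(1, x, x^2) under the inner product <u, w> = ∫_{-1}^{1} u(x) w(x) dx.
g(x) = 20*x^2/7 - 8*x/5 - 108/35

The best approximation g ∈ W is the orthogonal projection of f onto W. Writing g = a_0 + a_1 x + a_2 x^2, the coefficients solve the normal equations G · a = b where
  G_{ij} = <φ_i, φ_j> and b_i = <f, φ_i>, with φ_0 = 1, φ_1 = x, φ_2 = x^2.
G =
  [2, 0, 2/3]
  [0, 2/3, 0]
  [2/3, 0, 2/5],
b = (-64/15, -16/15, -32/35).
Solving gives a_0 = -108/35, a_1 = -8/5, a_2 = 20/7, so
  g(x) = 20*x^2/7 - 8*x/5 - 108/35.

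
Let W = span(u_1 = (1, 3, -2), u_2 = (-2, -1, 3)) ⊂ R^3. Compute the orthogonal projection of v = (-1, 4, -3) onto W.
proj_W(v) = (17/25, 106/25, -9/5)

Set up U = [u_1 | ... | u_2] ∈ R^(3×2). The projector onto W = col(U) is P = U (U^T U)^(-1) U^T.
Compute U^T U =
  [14, -11]
  [-11, 14],
and U^T v = (17, -11).
Solve U^T U · c = U^T v for the coefficients: c = (39/25, 11/25). The projection is proj_W(v) = U c.
Check: (v - proj_W(v)) · u_1 = 0  (should be 0).
Check: (v - proj_W(v)) · u_2 = 0  (should be 0).
Result: proj_W(v) = (17/25, 106/25, -9/5).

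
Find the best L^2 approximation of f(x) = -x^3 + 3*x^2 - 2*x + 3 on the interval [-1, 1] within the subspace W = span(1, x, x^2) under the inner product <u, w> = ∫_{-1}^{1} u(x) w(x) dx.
g(x) = 3*x^2 - 13*x/5 + 3

The best approximation g ∈ W is the orthogonal projection of f onto W. Writing g = a_0 + a_1 x + a_2 x^2, the coefficients solve the normal equations G · a = b where
  G_{ij} = <φ_i, φ_j> and b_i = <f, φ_i>, with φ_0 = 1, φ_1 = x, φ_2 = x^2.
G =
  [2, 0, 2/3]
  [0, 2/3, 0]
  [2/3, 0, 2/5],
b = (8, -26/15, 16/5).
Solving gives a_0 = 3, a_1 = -13/5, a_2 = 3, so
  g(x) = 3*x^2 - 13*x/5 + 3.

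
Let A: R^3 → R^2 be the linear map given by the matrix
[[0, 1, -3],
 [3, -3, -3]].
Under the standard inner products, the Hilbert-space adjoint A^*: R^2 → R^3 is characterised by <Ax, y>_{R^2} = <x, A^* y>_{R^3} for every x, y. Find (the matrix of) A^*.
A^* = A^T =
[[0, 3],
 [1, -3],
 [-3, -3]]

For real matrices with standard dot products, the defining identity <Ax, y> = <x, A^* y> gives (Ax)^T y = x^T (A^*) y, i.e. x^T A^T y = x^T (A^*) y. Since this holds for all x, y, we must have A^* = A^T. Therefore
A^* =
[[0, 3],
 [1, -3],
 [-3, -3]].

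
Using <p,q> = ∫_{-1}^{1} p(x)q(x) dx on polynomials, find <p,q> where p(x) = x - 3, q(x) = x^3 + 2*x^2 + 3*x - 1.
<p,q> = 22/5

Expand the product: p(x)·q(x) = x^4 - x^3 - 3*x^2 - 10*x + 3.
∫_{-1}^{1} of each monomial x^k gives [2/(k+1) if k even, 0 if k odd]. Integrating term-by-term (or equivalently evaluating the antiderivative F(x) = x^5/5 - x^4/4 - x^3 - 5*x^2 + 3*x at the endpoints):
  F(1) − F(−1) = -61/20 − (-149/20) = 22/5.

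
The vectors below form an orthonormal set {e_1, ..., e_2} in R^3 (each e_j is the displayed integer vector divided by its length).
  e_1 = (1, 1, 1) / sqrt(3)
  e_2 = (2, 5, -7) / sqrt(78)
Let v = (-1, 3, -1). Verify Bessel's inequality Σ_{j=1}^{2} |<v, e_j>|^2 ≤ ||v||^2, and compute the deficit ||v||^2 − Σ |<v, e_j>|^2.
Σ |<v, e_j>|^2 = 71/13; ||v||^2 = 11; deficit = 72/13

Write each e_j = u_j / sqrt(<u_j, u_j>) where u_j is the displayed integer vector. Then <v, e_j> = <v, u_j> / sqrt(<u_j, u_j>), so |<v, e_j>|^2 = <v, u_j>^2 / <u_j, u_j>.
Coefficients: <v, e_1> = 1/sqrt(3), <v, e_2> = 20/sqrt(78).
Square and sum: Σ |<v, e_j>|^2 = 71/13.
Compute ||v||^2 = v·v = 11.
Deficit = 11 − 71/13 = 72/13 ≥ 0, confirming Bessel's inequality. (The deficit equals ||v − Σ <v,e_j> e_j||^2, the squared distance from v to span{e_j}.)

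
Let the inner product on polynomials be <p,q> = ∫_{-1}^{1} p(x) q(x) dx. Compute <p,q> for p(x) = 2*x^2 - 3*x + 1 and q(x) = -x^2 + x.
<p,q> = -52/15

Expand the product: p(x)·q(x) = -2*x^4 + 5*x^3 - 4*x^2 + x.
∫_{-1}^{1} of each monomial x^k gives [2/(k+1) if k even, 0 if k odd]. Integrating term-by-term (or equivalently evaluating the antiderivative F(x) = -2*x^5/5 + 5*x^4/4 - 4*x^3/3 + x^2/2 at the endpoints):
  F(1) − F(−1) = 1/60 − (209/60) = -52/15.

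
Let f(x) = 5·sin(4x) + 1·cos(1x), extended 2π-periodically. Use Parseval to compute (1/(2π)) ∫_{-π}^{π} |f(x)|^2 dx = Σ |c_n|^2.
Σ |c_n|^2 = 13

Expand |f|^2 and use orthogonality of {sin(nx), cos(mx)} on [-π, π]:
  ∫_{-π}^{π} sin(nx)^2 dx = π, ∫ cos(mx)^2 dx = π, and cross terms integrate to 0.
So ∫_{-π}^{π} f(x)^2 dx = 5^2 · π + 1^2 · π = (25 + 1)π.
Divide by 2π: (25 + 1)/2 = 13.
By Parseval, this equals Σ |c_n|^2.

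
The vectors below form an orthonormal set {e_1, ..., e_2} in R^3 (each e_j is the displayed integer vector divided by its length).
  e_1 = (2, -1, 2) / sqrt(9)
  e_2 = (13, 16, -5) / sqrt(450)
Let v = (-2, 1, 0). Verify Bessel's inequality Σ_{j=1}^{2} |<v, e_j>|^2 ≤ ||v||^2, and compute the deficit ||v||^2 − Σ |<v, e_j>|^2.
Σ |<v, e_j>|^2 = 3; ||v||^2 = 5; deficit = 2

Write each e_j = u_j / sqrt(<u_j, u_j>) where u_j is the displayed integer vector. Then <v, e_j> = <v, u_j> / sqrt(<u_j, u_j>), so |<v, e_j>|^2 = <v, u_j>^2 / <u_j, u_j>.
Coefficients: <v, e_1> = -5/sqrt(9), <v, e_2> = -10/sqrt(450).
Square and sum: Σ |<v, e_j>|^2 = 3.
Compute ||v||^2 = v·v = 5.
Deficit = 5 − 3 = 2 ≥ 0, confirming Bessel's inequality. (The deficit equals ||v − Σ <v,e_j> e_j||^2, the squared distance from v to span{e_j}.)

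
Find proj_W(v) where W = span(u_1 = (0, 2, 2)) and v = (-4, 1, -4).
proj_W(v) = (0, -3/2, -3/2)

Set up U = [u_1 | ... | u_1] ∈ R^(3×1). The projector onto W = col(U) is P = U (U^T U)^(-1) U^T.
Compute U^T U =
  [8],
and U^T v = (-6).
Solve U^T U · c = U^T v for the coefficients: c = (-3/4). The projection is proj_W(v) = U c.
Check: (v - proj_W(v)) · u_1 = 0  (should be 0).
Result: proj_W(v) = (0, -3/2, -3/2).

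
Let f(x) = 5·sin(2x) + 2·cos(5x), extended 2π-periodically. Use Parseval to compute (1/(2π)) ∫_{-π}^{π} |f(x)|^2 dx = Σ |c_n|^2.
Σ |c_n|^2 = 29/2

Expand |f|^2 and use orthogonality of {sin(nx), cos(mx)} on [-π, π]:
  ∫_{-π}^{π} sin(nx)^2 dx = π, ∫ cos(mx)^2 dx = π, and cross terms integrate to 0.
So ∫_{-π}^{π} f(x)^2 dx = 5^2 · π + 2^2 · π = (25 + 4)π.
Divide by 2π: (25 + 4)/2 = 29/2.
By Parseval, this equals Σ |c_n|^2.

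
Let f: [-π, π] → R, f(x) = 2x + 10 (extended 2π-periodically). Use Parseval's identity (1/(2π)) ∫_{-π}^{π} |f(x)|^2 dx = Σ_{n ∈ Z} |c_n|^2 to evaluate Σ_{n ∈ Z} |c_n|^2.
Σ |c_n|^2 = 4π^2/3 + 100

Expand and integrate term by term over [-π, π]:
  ∫ (2x)^2 dx = 4·(2π^3/3); ∫ 2·2·(10)·x dx = 0 (odd integrand); ∫ 10^2 dx = 100·2π.
So (1/(2π)) ∫_{-π}^{π} (2x + 10)^2 dx = 4π^2/3 + 100 = 4π^2/3 + 100.
Parseval ⇒ Σ |c_n|^2 = 4π^2/3 + 100.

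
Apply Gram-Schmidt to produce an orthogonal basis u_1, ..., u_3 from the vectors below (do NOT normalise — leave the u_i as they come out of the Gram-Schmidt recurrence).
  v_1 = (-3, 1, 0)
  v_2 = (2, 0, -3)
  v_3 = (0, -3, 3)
Orthogonal basis:
  u_1 = (-3, 1, 0)
  u_2 = (1/5, 3/5, -3)
  u_3 = (-63/94, -189/94, -21/47)

Apply the Gram-Schmidt recurrence
  u_1 = v_1
  u_i = v_i − Σ_{j<i} ((v_i · u_j) / (u_j · u_j)) · u_j.

Step by step this gives:
  u_1 = (-3, 1, 0)
  u_2 = (1/5, 3/5, -3)
  u_3 = (-63/94, -189/94, -21/47)

Orthogonality check:
  u_2 · u_1 = 0 (should be 0)
  u_3 · u_1 = 0 (should be 0)
  u_3 · u_2 = 0 (should be 0)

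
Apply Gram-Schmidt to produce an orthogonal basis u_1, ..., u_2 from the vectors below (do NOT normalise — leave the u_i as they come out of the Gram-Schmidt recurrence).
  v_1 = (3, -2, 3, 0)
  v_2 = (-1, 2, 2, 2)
Orthogonal basis:
  u_1 = (3, -2, 3, 0)
  u_2 = (-19/22, 21/11, 47/22, 2)

Apply the Gram-Schmidt recurrence
  u_1 = v_1
  u_i = v_i − Σ_{j<i} ((v_i · u_j) / (u_j · u_j)) · u_j.

Step by step this gives:
  u_1 = (3, -2, 3, 0)
  u_2 = (-19/22, 21/11, 47/22, 2)

Orthogonality check:
  u_2 · u_1 = 0 (should be 0)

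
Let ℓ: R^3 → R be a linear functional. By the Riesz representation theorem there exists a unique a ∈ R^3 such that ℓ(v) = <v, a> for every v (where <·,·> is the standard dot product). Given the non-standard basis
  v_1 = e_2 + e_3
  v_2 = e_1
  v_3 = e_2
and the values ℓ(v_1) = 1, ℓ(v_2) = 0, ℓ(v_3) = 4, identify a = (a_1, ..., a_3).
a = (0, 4, -3)

Write a = (a_1, ..., a_3) in the standard basis. For each basis vector v_i, ℓ(v_i) = <v_i, a> is a linear equation in the a_j's. Collect the n equations into a matrix system V a = ℓ, where row i of V is v_i (expressed in the standard basis). Since V is invertible (lower-triangular with 1s on the diagonal, up to permutation), solve by back-substitution:
  V =
[[0, 1, 1],
 [1, 0, 0],
 [0, 1, 0]]
  V a = (1, 0, 4)
Solving gives a = (0, 4, -3).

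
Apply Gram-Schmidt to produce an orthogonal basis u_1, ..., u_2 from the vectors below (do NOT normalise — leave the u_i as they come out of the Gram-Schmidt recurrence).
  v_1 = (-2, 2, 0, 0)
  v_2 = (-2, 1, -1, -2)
Orthogonal basis:
  u_1 = (-2, 2, 0, 0)
  u_2 = (-1/2, -1/2, -1, -2)

Apply the Gram-Schmidt recurrence
  u_1 = v_1
  u_i = v_i − Σ_{j<i} ((v_i · u_j) / (u_j · u_j)) · u_j.

Step by step this gives:
  u_1 = (-2, 2, 0, 0)
  u_2 = (-1/2, -1/2, -1, -2)

Orthogonality check:
  u_2 · u_1 = 0 (should be 0)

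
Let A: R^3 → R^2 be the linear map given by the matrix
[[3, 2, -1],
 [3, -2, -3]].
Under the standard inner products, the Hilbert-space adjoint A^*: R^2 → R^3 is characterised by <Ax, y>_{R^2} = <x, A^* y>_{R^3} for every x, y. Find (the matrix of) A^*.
A^* = A^T =
[[3, 3],
 [2, -2],
 [-1, -3]]

For real matrices with standard dot products, the defining identity <Ax, y> = <x, A^* y> gives (Ax)^T y = x^T (A^*) y, i.e. x^T A^T y = x^T (A^*) y. Since this holds for all x, y, we must have A^* = A^T. Therefore
A^* =
[[3, 3],
 [2, -2],
 [-1, -3]].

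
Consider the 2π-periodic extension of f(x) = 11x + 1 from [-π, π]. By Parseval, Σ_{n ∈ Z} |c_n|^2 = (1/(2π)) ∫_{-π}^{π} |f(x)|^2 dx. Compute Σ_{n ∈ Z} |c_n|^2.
Σ |c_n|^2 = 121π^2/3 + 1

Expand and integrate term by term over [-π, π]:
  ∫ (11x)^2 dx = 121·(2π^3/3); ∫ 2·11·(1)·x dx = 0 (odd integrand); ∫ 1^2 dx = 1·2π.
So (1/(2π)) ∫_{-π}^{π} (11x + 1)^2 dx = 121π^2/3 + 1 = 121π^2/3 + 1.
Parseval ⇒ Σ |c_n|^2 = 121π^2/3 + 1.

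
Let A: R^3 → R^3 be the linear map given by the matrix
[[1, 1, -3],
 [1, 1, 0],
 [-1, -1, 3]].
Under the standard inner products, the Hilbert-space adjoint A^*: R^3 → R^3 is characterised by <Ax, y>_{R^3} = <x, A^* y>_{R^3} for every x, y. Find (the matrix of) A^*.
A^* = A^T =
[[1, 1, -1],
 [1, 1, -1],
 [-3, 0, 3]]

For real matrices with standard dot products, the defining identity <Ax, y> = <x, A^* y> gives (Ax)^T y = x^T (A^*) y, i.e. x^T A^T y = x^T (A^*) y. Since this holds for all x, y, we must have A^* = A^T. Therefore
A^* =
[[1, 1, -1],
 [1, 1, -1],
 [-3, 0, 3]].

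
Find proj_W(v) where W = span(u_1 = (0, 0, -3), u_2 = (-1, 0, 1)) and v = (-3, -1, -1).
proj_W(v) = (-3, 0, -1)

Set up U = [u_1 | ... | u_2] ∈ R^(3×2). The projector onto W = col(U) is P = U (U^T U)^(-1) U^T.
Compute U^T U =
  [9, -3]
  [-3, 2],
and U^T v = (3, 2).
Solve U^T U · c = U^T v for the coefficients: c = (4/3, 3). The projection is proj_W(v) = U c.
Check: (v - proj_W(v)) · u_1 = 0  (should be 0).
Check: (v - proj_W(v)) · u_2 = 0  (should be 0).
Result: proj_W(v) = (-3, 0, -1).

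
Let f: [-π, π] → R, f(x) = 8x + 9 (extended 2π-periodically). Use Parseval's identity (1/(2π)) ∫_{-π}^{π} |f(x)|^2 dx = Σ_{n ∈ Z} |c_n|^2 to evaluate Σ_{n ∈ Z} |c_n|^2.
Σ |c_n|^2 = 64π^2/3 + 81

Expand and integrate term by term over [-π, π]:
  ∫ (8x)^2 dx = 64·(2π^3/3); ∫ 2·8·(9)·x dx = 0 (odd integrand); ∫ 9^2 dx = 81·2π.
So (1/(2π)) ∫_{-π}^{π} (8x + 9)^2 dx = 64π^2/3 + 81 = 64π^2/3 + 81.
Parseval ⇒ Σ |c_n|^2 = 64π^2/3 + 81.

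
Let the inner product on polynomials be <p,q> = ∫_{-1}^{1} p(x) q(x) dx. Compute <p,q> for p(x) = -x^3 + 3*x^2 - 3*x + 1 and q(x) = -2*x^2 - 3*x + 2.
<p,q> = 172/15

Expand the product: p(x)·q(x) = 2*x^5 - 3*x^4 - 5*x^3 + 13*x^2 - 9*x + 2.
∫_{-1}^{1} of each monomial x^k gives [2/(k+1) if k even, 0 if k odd]. Integrating term-by-term (or equivalently evaluating the antiderivative F(x) = x^6/3 - 3*x^5/5 - 5*x^4/4 + 13*x^3/3 - 9*x^2/2 + 2*x at the endpoints):
  F(1) − F(−1) = 19/60 − (-223/20) = 172/15.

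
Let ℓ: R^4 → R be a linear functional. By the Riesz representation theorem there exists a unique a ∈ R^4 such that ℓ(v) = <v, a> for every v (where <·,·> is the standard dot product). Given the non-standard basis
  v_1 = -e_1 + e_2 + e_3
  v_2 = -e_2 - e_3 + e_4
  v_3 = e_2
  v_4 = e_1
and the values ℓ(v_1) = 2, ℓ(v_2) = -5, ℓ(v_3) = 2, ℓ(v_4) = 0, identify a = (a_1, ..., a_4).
a = (0, 2, 0, -3)

Write a = (a_1, ..., a_4) in the standard basis. For each basis vector v_i, ℓ(v_i) = <v_i, a> is a linear equation in the a_j's. Collect the n equations into a matrix system V a = ℓ, where row i of V is v_i (expressed in the standard basis). Since V is invertible (lower-triangular with 1s on the diagonal, up to permutation), solve by back-substitution:
  V =
[[-1, 1, 1, 0],
 [0, -1, -1, 1],
 [0, 1, 0, 0],
 [1, 0, 0, 0]]
  V a = (2, -5, 2, 0)
Solving gives a = (0, 2, 0, -3).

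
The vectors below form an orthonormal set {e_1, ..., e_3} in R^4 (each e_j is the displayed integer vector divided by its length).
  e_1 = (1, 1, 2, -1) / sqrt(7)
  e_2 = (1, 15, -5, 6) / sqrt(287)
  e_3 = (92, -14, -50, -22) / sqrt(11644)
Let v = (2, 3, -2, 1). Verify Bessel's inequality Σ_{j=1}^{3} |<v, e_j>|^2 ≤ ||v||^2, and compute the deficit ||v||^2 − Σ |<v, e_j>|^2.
Σ |<v, e_j>|^2 = 1277/71; ||v||^2 = 18; deficit = 1/71

Write each e_j = u_j / sqrt(<u_j, u_j>) where u_j is the displayed integer vector. Then <v, e_j> = <v, u_j> / sqrt(<u_j, u_j>), so |<v, e_j>|^2 = <v, u_j>^2 / <u_j, u_j>.
Coefficients: <v, e_1> = 0/sqrt(7), <v, e_2> = 63/sqrt(287), <v, e_3> = 220/sqrt(11644).
Square and sum: Σ |<v, e_j>|^2 = 1277/71.
Compute ||v||^2 = v·v = 18.
Deficit = 18 − 1277/71 = 1/71 ≥ 0, confirming Bessel's inequality. (The deficit equals ||v − Σ <v,e_j> e_j||^2, the squared distance from v to span{e_j}.)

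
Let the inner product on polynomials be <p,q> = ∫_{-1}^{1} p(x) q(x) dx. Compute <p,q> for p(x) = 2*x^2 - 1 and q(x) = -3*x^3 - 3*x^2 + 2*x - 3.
<p,q> = 8/5

Expand the product: p(x)·q(x) = -6*x^5 - 6*x^4 + 7*x^3 - 3*x^2 - 2*x + 3.
∫_{-1}^{1} of each monomial x^k gives [2/(k+1) if k even, 0 if k odd]. Integrating term-by-term (or equivalently evaluating the antiderivative F(x) = -x^6 - 6*x^5/5 + 7*x^4/4 - x^3 - x^2 + 3*x at the endpoints):
  F(1) − F(−1) = 11/20 − (-21/20) = 8/5.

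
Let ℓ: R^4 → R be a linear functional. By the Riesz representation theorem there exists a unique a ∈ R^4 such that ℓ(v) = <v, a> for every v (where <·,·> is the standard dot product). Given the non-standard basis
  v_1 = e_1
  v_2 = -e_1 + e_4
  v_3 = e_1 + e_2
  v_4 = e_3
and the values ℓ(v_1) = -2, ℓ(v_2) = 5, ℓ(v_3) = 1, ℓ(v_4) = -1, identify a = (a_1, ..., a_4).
a = (-2, 3, -1, 3)

Write a = (a_1, ..., a_4) in the standard basis. For each basis vector v_i, ℓ(v_i) = <v_i, a> is a linear equation in the a_j's. Collect the n equations into a matrix system V a = ℓ, where row i of V is v_i (expressed in the standard basis). Since V is invertible (lower-triangular with 1s on the diagonal, up to permutation), solve by back-substitution:
  V =
[[1, 0, 0, 0],
 [-1, 0, 0, 1],
 [1, 1, 0, 0],
 [0, 0, 1, 0]]
  V a = (-2, 5, 1, -1)
Solving gives a = (-2, 3, -1, 3).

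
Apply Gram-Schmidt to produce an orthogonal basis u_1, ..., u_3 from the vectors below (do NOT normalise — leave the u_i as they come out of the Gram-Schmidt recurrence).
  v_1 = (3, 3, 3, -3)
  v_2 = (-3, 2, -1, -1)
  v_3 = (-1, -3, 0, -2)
Orthogonal basis:
  u_1 = (3, 3, 3, -3)
  u_2 = (-11/4, 9/4, -3/4, -5/4)
  u_3 = (-46/59, -134/59, 25/59, -155/59)

Apply the Gram-Schmidt recurrence
  u_1 = v_1
  u_i = v_i − Σ_{j<i} ((v_i · u_j) / (u_j · u_j)) · u_j.

Step by step this gives:
  u_1 = (3, 3, 3, -3)
  u_2 = (-11/4, 9/4, -3/4, -5/4)
  u_3 = (-46/59, -134/59, 25/59, -155/59)

Orthogonality check:
  u_2 · u_1 = 0 (should be 0)
  u_3 · u_1 = 0 (should be 0)
  u_3 · u_2 = 0 (should be 0)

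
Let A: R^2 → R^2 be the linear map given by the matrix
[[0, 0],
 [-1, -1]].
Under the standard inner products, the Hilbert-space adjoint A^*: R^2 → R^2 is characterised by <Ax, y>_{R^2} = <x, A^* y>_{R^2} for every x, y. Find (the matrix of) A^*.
A^* = A^T =
[[0, -1],
 [0, -1]]

For real matrices with standard dot products, the defining identity <Ax, y> = <x, A^* y> gives (Ax)^T y = x^T (A^*) y, i.e. x^T A^T y = x^T (A^*) y. Since this holds for all x, y, we must have A^* = A^T. Therefore
A^* =
[[0, -1],
 [0, -1]].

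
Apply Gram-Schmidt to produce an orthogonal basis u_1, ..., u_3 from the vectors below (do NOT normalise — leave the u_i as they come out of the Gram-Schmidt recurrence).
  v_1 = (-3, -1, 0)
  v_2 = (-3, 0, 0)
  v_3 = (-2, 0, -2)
Orthogonal basis:
  u_1 = (-3, -1, 0)
  u_2 = (-3/10, 9/10, 0)
  u_3 = (0, 0, -2)

Apply the Gram-Schmidt recurrence
  u_1 = v_1
  u_i = v_i − Σ_{j<i} ((v_i · u_j) / (u_j · u_j)) · u_j.

Step by step this gives:
  u_1 = (-3, -1, 0)
  u_2 = (-3/10, 9/10, 0)
  u_3 = (0, 0, -2)

Orthogonality check:
  u_2 · u_1 = 0 (should be 0)
  u_3 · u_1 = 0 (should be 0)
  u_3 · u_2 = 0 (should be 0)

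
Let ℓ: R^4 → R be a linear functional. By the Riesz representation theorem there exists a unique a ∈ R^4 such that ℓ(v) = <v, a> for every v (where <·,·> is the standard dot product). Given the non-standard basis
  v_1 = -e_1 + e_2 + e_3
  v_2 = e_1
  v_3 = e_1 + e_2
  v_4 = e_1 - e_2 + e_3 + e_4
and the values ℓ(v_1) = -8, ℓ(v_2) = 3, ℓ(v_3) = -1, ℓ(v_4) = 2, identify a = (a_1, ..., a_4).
a = (3, -4, -1, -4)

Write a = (a_1, ..., a_4) in the standard basis. For each basis vector v_i, ℓ(v_i) = <v_i, a> is a linear equation in the a_j's. Collect the n equations into a matrix system V a = ℓ, where row i of V is v_i (expressed in the standard basis). Since V is invertible (lower-triangular with 1s on the diagonal, up to permutation), solve by back-substitution:
  V =
[[-1, 1, 1, 0],
 [1, 0, 0, 0],
 [1, 1, 0, 0],
 [1, -1, 1, 1]]
  V a = (-8, 3, -1, 2)
Solving gives a = (3, -4, -1, -4).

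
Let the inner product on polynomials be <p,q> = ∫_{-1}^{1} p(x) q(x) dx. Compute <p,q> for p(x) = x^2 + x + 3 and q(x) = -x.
<p,q> = -2/3

Expand the product: p(x)·q(x) = -x^3 - x^2 - 3*x.
∫_{-1}^{1} of each monomial x^k gives [2/(k+1) if k even, 0 if k odd]. Integrating term-by-term (or equivalently evaluating the antiderivative F(x) = -x^4/4 - x^3/3 - 3*x^2/2 at the endpoints):
  F(1) − F(−1) = -25/12 − (-17/12) = -2/3.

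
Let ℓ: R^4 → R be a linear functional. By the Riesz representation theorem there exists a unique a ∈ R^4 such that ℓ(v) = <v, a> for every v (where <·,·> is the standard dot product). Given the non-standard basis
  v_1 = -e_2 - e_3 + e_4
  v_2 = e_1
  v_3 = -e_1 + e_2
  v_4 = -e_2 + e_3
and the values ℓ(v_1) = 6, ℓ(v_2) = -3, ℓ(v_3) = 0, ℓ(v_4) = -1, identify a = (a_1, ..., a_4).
a = (-3, -3, -4, -1)

Write a = (a_1, ..., a_4) in the standard basis. For each basis vector v_i, ℓ(v_i) = <v_i, a> is a linear equation in the a_j's. Collect the n equations into a matrix system V a = ℓ, where row i of V is v_i (expressed in the standard basis). Since V is invertible (lower-triangular with 1s on the diagonal, up to permutation), solve by back-substitution:
  V =
[[0, -1, -1, 1],
 [1, 0, 0, 0],
 [-1, 1, 0, 0],
 [0, -1, 1, 0]]
  V a = (6, -3, 0, -1)
Solving gives a = (-3, -3, -4, -1).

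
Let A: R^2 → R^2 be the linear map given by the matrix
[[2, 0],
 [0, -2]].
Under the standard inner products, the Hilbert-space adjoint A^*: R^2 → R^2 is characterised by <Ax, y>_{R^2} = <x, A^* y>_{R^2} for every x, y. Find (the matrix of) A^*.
A^* = A^T =
[[2, 0],
 [0, -2]]

For real matrices with standard dot products, the defining identity <Ax, y> = <x, A^* y> gives (Ax)^T y = x^T (A^*) y, i.e. x^T A^T y = x^T (A^*) y. Since this holds for all x, y, we must have A^* = A^T. Therefore
A^* =
[[2, 0],
 [0, -2]].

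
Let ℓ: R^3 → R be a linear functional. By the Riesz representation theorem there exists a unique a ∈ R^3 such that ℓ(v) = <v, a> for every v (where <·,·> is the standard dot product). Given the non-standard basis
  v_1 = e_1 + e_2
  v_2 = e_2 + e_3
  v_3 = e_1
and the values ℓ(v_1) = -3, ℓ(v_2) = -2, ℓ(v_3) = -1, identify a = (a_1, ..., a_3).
a = (-1, -2, 0)

Write a = (a_1, ..., a_3) in the standard basis. For each basis vector v_i, ℓ(v_i) = <v_i, a> is a linear equation in the a_j's. Collect the n equations into a matrix system V a = ℓ, where row i of V is v_i (expressed in the standard basis). Since V is invertible (lower-triangular with 1s on the diagonal, up to permutation), solve by back-substitution:
  V =
[[1, 1, 0],
 [0, 1, 1],
 [1, 0, 0]]
  V a = (-3, -2, -1)
Solving gives a = (-1, -2, 0).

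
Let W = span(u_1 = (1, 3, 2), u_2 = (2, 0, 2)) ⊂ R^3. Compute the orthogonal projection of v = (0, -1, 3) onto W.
proj_W(v) = (30/19, -9/19, 27/19)

Set up U = [u_1 | ... | u_2] ∈ R^(3×2). The projector onto W = col(U) is P = U (U^T U)^(-1) U^T.
Compute U^T U =
  [14, 6]
  [6, 8],
and U^T v = (3, 6).
Solve U^T U · c = U^T v for the coefficients: c = (-3/19, 33/38). The projection is proj_W(v) = U c.
Check: (v - proj_W(v)) · u_1 = 0  (should be 0).
Check: (v - proj_W(v)) · u_2 = 0  (should be 0).
Result: proj_W(v) = (30/19, -9/19, 27/19).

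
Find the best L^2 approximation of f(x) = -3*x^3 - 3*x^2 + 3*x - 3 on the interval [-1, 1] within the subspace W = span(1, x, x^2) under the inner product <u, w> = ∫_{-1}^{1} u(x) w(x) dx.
g(x) = -3*x^2 + 6*x/5 - 3

The best approximation g ∈ W is the orthogonal projection of f onto W. Writing g = a_0 + a_1 x + a_2 x^2, the coefficients solve the normal equations G · a = b where
  G_{ij} = <φ_i, φ_j> and b_i = <f, φ_i>, with φ_0 = 1, φ_1 = x, φ_2 = x^2.
G =
  [2, 0, 2/3]
  [0, 2/3, 0]
  [2/3, 0, 2/5],
b = (-8, 4/5, -16/5).
Solving gives a_0 = -3, a_1 = 6/5, a_2 = -3, so
  g(x) = -3*x^2 + 6*x/5 - 3.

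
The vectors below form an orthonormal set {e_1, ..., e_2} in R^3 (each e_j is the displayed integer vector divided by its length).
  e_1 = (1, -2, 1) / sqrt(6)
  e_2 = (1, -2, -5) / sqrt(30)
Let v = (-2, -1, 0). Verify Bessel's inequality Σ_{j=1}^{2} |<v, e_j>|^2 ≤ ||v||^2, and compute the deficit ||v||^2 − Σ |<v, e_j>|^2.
Σ |<v, e_j>|^2 = 0; ||v||^2 = 5; deficit = 5

Write each e_j = u_j / sqrt(<u_j, u_j>) where u_j is the displayed integer vector. Then <v, e_j> = <v, u_j> / sqrt(<u_j, u_j>), so |<v, e_j>|^2 = <v, u_j>^2 / <u_j, u_j>.
Coefficients: <v, e_1> = 0/sqrt(6), <v, e_2> = 0/sqrt(30).
Square and sum: Σ |<v, e_j>|^2 = 0.
Compute ||v||^2 = v·v = 5.
Deficit = 5 − 0 = 5 ≥ 0, confirming Bessel's inequality. (The deficit equals ||v − Σ <v,e_j> e_j||^2, the squared distance from v to span{e_j}.)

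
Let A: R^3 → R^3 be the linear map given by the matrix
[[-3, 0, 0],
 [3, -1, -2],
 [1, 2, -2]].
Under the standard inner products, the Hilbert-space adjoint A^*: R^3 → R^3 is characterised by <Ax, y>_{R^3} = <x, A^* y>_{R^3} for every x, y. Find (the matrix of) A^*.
A^* = A^T =
[[-3, 3, 1],
 [0, -1, 2],
 [0, -2, -2]]

For real matrices with standard dot products, the defining identity <Ax, y> = <x, A^* y> gives (Ax)^T y = x^T (A^*) y, i.e. x^T A^T y = x^T (A^*) y. Since this holds for all x, y, we must have A^* = A^T. Therefore
A^* =
[[-3, 3, 1],
 [0, -1, 2],
 [0, -2, -2]].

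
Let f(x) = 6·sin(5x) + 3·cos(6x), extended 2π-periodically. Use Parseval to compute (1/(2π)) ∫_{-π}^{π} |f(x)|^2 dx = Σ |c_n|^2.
Σ |c_n|^2 = 45/2

Expand |f|^2 and use orthogonality of {sin(nx), cos(mx)} on [-π, π]:
  ∫_{-π}^{π} sin(nx)^2 dx = π, ∫ cos(mx)^2 dx = π, and cross terms integrate to 0.
So ∫_{-π}^{π} f(x)^2 dx = 6^2 · π + 3^2 · π = (36 + 9)π.
Divide by 2π: (36 + 9)/2 = 45/2.
By Parseval, this equals Σ |c_n|^2.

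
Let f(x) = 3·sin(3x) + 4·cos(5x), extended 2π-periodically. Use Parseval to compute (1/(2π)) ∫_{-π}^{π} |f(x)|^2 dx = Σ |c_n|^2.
Σ |c_n|^2 = 25/2

Expand |f|^2 and use orthogonality of {sin(nx), cos(mx)} on [-π, π]:
  ∫_{-π}^{π} sin(nx)^2 dx = π, ∫ cos(mx)^2 dx = π, and cross terms integrate to 0.
So ∫_{-π}^{π} f(x)^2 dx = 3^2 · π + 4^2 · π = (9 + 16)π.
Divide by 2π: (9 + 16)/2 = 25/2.
By Parseval, this equals Σ |c_n|^2.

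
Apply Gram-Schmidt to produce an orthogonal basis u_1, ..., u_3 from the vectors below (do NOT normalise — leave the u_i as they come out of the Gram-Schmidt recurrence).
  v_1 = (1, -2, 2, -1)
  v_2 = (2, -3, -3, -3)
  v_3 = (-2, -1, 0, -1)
Orthogonal basis:
  u_1 = (1, -2, 2, -1)
  u_2 = (3/2, -2, -4, -5/2)
  u_3 = (-207/95, -66/95, 1/95, -73/95)

Apply the Gram-Schmidt recurrence
  u_1 = v_1
  u_i = v_i − Σ_{j<i} ((v_i · u_j) / (u_j · u_j)) · u_j.

Step by step this gives:
  u_1 = (1, -2, 2, -1)
  u_2 = (3/2, -2, -4, -5/2)
  u_3 = (-207/95, -66/95, 1/95, -73/95)

Orthogonality check:
  u_2 · u_1 = 0 (should be 0)
  u_3 · u_1 = 0 (should be 0)
  u_3 · u_2 = 0 (should be 0)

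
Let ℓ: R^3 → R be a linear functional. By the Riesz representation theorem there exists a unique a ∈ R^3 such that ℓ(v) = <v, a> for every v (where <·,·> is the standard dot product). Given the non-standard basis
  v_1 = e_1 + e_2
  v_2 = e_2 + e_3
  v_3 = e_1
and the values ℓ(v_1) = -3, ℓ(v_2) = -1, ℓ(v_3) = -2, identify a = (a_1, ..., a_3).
a = (-2, -1, 0)

Write a = (a_1, ..., a_3) in the standard basis. For each basis vector v_i, ℓ(v_i) = <v_i, a> is a linear equation in the a_j's. Collect the n equations into a matrix system V a = ℓ, where row i of V is v_i (expressed in the standard basis). Since V is invertible (lower-triangular with 1s on the diagonal, up to permutation), solve by back-substitution:
  V =
[[1, 1, 0],
 [0, 1, 1],
 [1, 0, 0]]
  V a = (-3, -1, -2)
Solving gives a = (-2, -1, 0).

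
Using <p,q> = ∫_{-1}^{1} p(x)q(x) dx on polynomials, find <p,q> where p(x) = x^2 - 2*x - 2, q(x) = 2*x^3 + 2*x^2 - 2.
<p,q> = 16/5

Expand the product: p(x)·q(x) = 2*x^5 - 2*x^4 - 8*x^3 - 6*x^2 + 4*x + 4.
∫_{-1}^{1} of each monomial x^k gives [2/(k+1) if k even, 0 if k odd]. Integrating term-by-term (or equivalently evaluating the antiderivative F(x) = x^6/3 - 2*x^5/5 - 2*x^4 - 2*x^3 + 2*x^2 + 4*x at the endpoints):
  F(1) − F(−1) = 29/15 − (-19/15) = 16/5.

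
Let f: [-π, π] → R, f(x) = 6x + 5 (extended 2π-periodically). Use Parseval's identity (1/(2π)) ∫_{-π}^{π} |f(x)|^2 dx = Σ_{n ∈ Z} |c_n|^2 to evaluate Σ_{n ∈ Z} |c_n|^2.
Σ |c_n|^2 = 12π^2 + 25

Expand and integrate term by term over [-π, π]:
  ∫ (6x)^2 dx = 36·(2π^3/3); ∫ 2·6·(5)·x dx = 0 (odd integrand); ∫ 5^2 dx = 25·2π.
So (1/(2π)) ∫_{-π}^{π} (6x + 5)^2 dx = 36π^2/3 + 25 = 12π^2 + 25.
Parseval ⇒ Σ |c_n|^2 = 12π^2 + 25.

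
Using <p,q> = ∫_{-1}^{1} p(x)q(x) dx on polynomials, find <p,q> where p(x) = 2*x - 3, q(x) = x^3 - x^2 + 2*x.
<p,q> = 82/15

Expand the product: p(x)·q(x) = 2*x^4 - 5*x^3 + 7*x^2 - 6*x.
∫_{-1}^{1} of each monomial x^k gives [2/(k+1) if k even, 0 if k odd]. Integrating term-by-term (or equivalently evaluating the antiderivative F(x) = 2*x^5/5 - 5*x^4/4 + 7*x^3/3 - 3*x^2 at the endpoints):
  F(1) − F(−1) = -91/60 − (-419/60) = 82/15.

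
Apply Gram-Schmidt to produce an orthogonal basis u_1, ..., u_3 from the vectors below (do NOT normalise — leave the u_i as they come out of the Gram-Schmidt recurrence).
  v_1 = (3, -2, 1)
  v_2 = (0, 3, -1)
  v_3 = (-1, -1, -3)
Orthogonal basis:
  u_1 = (3, -2, 1)
  u_2 = (3/2, 2, -1/2)
  u_3 = (29/91, -87/91, -261/91)

Apply the Gram-Schmidt recurrence
  u_1 = v_1
  u_i = v_i − Σ_{j<i} ((v_i · u_j) / (u_j · u_j)) · u_j.

Step by step this gives:
  u_1 = (3, -2, 1)
  u_2 = (3/2, 2, -1/2)
  u_3 = (29/91, -87/91, -261/91)

Orthogonality check:
  u_2 · u_1 = 0 (should be 0)
  u_3 · u_1 = 0 (should be 0)
  u_3 · u_2 = 0 (should be 0)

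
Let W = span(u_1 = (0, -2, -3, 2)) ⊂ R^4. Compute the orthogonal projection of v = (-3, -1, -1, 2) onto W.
proj_W(v) = (0, -18/17, -27/17, 18/17)

Set up U = [u_1 | ... | u_1] ∈ R^(4×1). The projector onto W = col(U) is P = U (U^T U)^(-1) U^T.
Compute U^T U =
  [17],
and U^T v = (9).
Solve U^T U · c = U^T v for the coefficients: c = (9/17). The projection is proj_W(v) = U c.
Check: (v - proj_W(v)) · u_1 = 0  (should be 0).
Result: proj_W(v) = (0, -18/17, -27/17, 18/17).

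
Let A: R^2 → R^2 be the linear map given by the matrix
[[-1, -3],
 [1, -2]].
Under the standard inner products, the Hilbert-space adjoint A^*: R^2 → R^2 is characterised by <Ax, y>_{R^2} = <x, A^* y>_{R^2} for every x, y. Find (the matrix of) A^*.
A^* = A^T =
[[-1, 1],
 [-3, -2]]

For real matrices with standard dot products, the defining identity <Ax, y> = <x, A^* y> gives (Ax)^T y = x^T (A^*) y, i.e. x^T A^T y = x^T (A^*) y. Since this holds for all x, y, we must have A^* = A^T. Therefore
A^* =
[[-1, 1],
 [-3, -2]].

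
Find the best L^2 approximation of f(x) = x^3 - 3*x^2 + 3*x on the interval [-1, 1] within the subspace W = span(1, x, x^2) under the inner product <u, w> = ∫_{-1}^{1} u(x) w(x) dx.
g(x) = -3*x^2 + 18*x/5

The best approximation g ∈ W is the orthogonal projection of f onto W. Writing g = a_0 + a_1 x + a_2 x^2, the coefficients solve the normal equations G · a = b where
  G_{ij} = <φ_i, φ_j> and b_i = <f, φ_i>, with φ_0 = 1, φ_1 = x, φ_2 = x^2.
G =
  [2, 0, 2/3]
  [0, 2/3, 0]
  [2/3, 0, 2/5],
b = (-2, 12/5, -6/5).
Solving gives a_0 = 0, a_1 = 18/5, a_2 = -3, so
  g(x) = -3*x^2 + 18*x/5.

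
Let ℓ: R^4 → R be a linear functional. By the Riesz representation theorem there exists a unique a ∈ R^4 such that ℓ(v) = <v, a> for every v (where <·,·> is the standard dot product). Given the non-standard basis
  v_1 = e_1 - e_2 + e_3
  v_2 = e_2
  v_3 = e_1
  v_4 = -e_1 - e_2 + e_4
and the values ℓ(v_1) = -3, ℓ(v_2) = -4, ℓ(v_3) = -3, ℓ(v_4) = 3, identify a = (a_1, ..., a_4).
a = (-3, -4, -4, -4)

Write a = (a_1, ..., a_4) in the standard basis. For each basis vector v_i, ℓ(v_i) = <v_i, a> is a linear equation in the a_j's. Collect the n equations into a matrix system V a = ℓ, where row i of V is v_i (expressed in the standard basis). Since V is invertible (lower-triangular with 1s on the diagonal, up to permutation), solve by back-substitution:
  V =
[[1, -1, 1, 0],
 [0, 1, 0, 0],
 [1, 0, 0, 0],
 [-1, -1, 0, 1]]
  V a = (-3, -4, -3, 3)
Solving gives a = (-3, -4, -4, -4).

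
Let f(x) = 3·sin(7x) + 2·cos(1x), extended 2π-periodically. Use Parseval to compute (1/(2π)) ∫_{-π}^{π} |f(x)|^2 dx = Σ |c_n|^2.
Σ |c_n|^2 = 13/2

Expand |f|^2 and use orthogonality of {sin(nx), cos(mx)} on [-π, π]:
  ∫_{-π}^{π} sin(nx)^2 dx = π, ∫ cos(mx)^2 dx = π, and cross terms integrate to 0.
So ∫_{-π}^{π} f(x)^2 dx = 3^2 · π + 2^2 · π = (9 + 4)π.
Divide by 2π: (9 + 4)/2 = 13/2.
By Parseval, this equals Σ |c_n|^2.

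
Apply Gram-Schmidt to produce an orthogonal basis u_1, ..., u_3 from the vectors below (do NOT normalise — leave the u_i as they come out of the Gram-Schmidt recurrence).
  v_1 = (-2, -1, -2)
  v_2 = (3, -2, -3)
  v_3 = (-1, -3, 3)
Orthogonal basis:
  u_1 = (-2, -1, -2)
  u_2 = (31/9, -16/9, -23/9)
  u_3 = (-29/97, -348/97, 203/97)

Apply the Gram-Schmidt recurrence
  u_1 = v_1
  u_i = v_i − Σ_{j<i} ((v_i · u_j) / (u_j · u_j)) · u_j.

Step by step this gives:
  u_1 = (-2, -1, -2)
  u_2 = (31/9, -16/9, -23/9)
  u_3 = (-29/97, -348/97, 203/97)

Orthogonality check:
  u_2 · u_1 = 0 (should be 0)
  u_3 · u_1 = 0 (should be 0)
  u_3 · u_2 = 0 (should be 0)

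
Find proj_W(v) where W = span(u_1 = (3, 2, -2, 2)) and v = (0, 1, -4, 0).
proj_W(v) = (10/7, 20/21, -20/21, 20/21)

Set up U = [u_1 | ... | u_1] ∈ R^(4×1). The projector onto W = col(U) is P = U (U^T U)^(-1) U^T.
Compute U^T U =
  [21],
and U^T v = (10).
Solve U^T U · c = U^T v for the coefficients: c = (10/21). The projection is proj_W(v) = U c.
Check: (v - proj_W(v)) · u_1 = 0  (should be 0).
Result: proj_W(v) = (10/7, 20/21, -20/21, 20/21).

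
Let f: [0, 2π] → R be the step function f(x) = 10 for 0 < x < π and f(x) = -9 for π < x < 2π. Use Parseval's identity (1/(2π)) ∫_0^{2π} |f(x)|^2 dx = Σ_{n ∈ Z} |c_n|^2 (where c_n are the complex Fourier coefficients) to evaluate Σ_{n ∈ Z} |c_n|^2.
Σ |c_n|^2 = 181/2

Parseval equates the L^2 energy of f (normalised by 1/(2π)) with the ℓ^2 sum of its Fourier coefficients: (1/(2π)) ∫_0^{2π} |f|^2 = Σ |c_n|^2.
Compute the left side: (1/(2π)) [∫_0^π 10^2 dx + ∫_π^{2π} (-9)^2 dx] = (1/(2π)) · (100π + 81π) = (100 + 81)/2 = 181/2.
So Σ_{n ∈ Z} |c_n|^2 = 181/2.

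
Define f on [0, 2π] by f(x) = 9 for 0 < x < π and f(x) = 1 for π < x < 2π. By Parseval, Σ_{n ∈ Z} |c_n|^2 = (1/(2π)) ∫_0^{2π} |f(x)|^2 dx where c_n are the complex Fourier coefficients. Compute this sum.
Σ |c_n|^2 = 41

Parseval equates the L^2 energy of f (normalised by 1/(2π)) with the ℓ^2 sum of its Fourier coefficients: (1/(2π)) ∫_0^{2π} |f|^2 = Σ |c_n|^2.
Compute the left side: (1/(2π)) [∫_0^π 9^2 dx + ∫_π^{2π} 1^2 dx] = (1/(2π)) · (81π + 1π) = (81 + 1)/2 = 41.
So Σ_{n ∈ Z} |c_n|^2 = 41.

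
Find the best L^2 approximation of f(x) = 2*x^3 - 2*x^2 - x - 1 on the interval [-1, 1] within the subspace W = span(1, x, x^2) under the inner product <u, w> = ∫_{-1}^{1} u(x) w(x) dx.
g(x) = -2*x^2 + x/5 - 1

The best approximation g ∈ W is the orthogonal projection of f onto W. Writing g = a_0 + a_1 x + a_2 x^2, the coefficients solve the normal equations G · a = b where
  G_{ij} = <φ_i, φ_j> and b_i = <f, φ_i>, with φ_0 = 1, φ_1 = x, φ_2 = x^2.
G =
  [2, 0, 2/3]
  [0, 2/3, 0]
  [2/3, 0, 2/5],
b = (-10/3, 2/15, -22/15).
Solving gives a_0 = -1, a_1 = 1/5, a_2 = -2, so
  g(x) = -2*x^2 + x/5 - 1.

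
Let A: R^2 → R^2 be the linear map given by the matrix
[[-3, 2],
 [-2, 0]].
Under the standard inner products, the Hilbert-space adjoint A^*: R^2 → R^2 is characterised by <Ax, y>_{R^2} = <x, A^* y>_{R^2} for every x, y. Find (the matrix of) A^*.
A^* = A^T =
[[-3, -2],
 [2, 0]]

For real matrices with standard dot products, the defining identity <Ax, y> = <x, A^* y> gives (Ax)^T y = x^T (A^*) y, i.e. x^T A^T y = x^T (A^*) y. Since this holds for all x, y, we must have A^* = A^T. Therefore
A^* =
[[-3, -2],
 [2, 0]].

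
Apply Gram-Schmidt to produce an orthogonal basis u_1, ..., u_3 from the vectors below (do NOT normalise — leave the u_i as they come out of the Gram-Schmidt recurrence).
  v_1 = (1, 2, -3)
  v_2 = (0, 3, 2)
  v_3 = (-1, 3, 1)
Orthogonal basis:
  u_1 = (1, 2, -3)
  u_2 = (0, 3, 2)
  u_3 = (-8/7, 16/91, -24/91)

Apply the Gram-Schmidt recurrence
  u_1 = v_1
  u_i = v_i − Σ_{j<i} ((v_i · u_j) / (u_j · u_j)) · u_j.

Step by step this gives:
  u_1 = (1, 2, -3)
  u_2 = (0, 3, 2)
  u_3 = (-8/7, 16/91, -24/91)

Orthogonality check:
  u_2 · u_1 = 0 (should be 0)
  u_3 · u_1 = 0 (should be 0)
  u_3 · u_2 = 0 (should be 0)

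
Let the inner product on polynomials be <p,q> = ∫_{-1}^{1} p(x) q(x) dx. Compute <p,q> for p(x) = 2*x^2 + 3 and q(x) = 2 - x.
<p,q> = 44/3

Expand the product: p(x)·q(x) = -2*x^3 + 4*x^2 - 3*x + 6.
∫_{-1}^{1} of each monomial x^k gives [2/(k+1) if k even, 0 if k odd]. Integrating term-by-term (or equivalently evaluating the antiderivative F(x) = -x^4/2 + 4*x^3/3 - 3*x^2/2 + 6*x at the endpoints):
  F(1) − F(−1) = 16/3 − (-28/3) = 44/3.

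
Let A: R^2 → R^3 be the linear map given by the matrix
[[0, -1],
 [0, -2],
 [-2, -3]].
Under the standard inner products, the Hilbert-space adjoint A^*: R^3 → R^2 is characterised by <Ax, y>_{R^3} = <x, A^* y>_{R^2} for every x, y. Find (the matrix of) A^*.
A^* = A^T =
[[0, 0, -2],
 [-1, -2, -3]]

For real matrices with standard dot products, the defining identity <Ax, y> = <x, A^* y> gives (Ax)^T y = x^T (A^*) y, i.e. x^T A^T y = x^T (A^*) y. Since this holds for all x, y, we must have A^* = A^T. Therefore
A^* =
[[0, 0, -2],
 [-1, -2, -3]].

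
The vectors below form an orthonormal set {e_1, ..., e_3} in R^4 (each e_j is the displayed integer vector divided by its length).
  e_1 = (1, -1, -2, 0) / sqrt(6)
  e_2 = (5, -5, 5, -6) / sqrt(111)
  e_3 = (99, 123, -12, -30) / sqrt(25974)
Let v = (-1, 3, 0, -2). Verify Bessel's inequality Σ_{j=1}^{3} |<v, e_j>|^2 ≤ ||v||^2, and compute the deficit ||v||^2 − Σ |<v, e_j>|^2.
Σ |<v, e_j>|^2 = 290/39; ||v||^2 = 14; deficit = 256/39

Write each e_j = u_j / sqrt(<u_j, u_j>) where u_j is the displayed integer vector. Then <v, e_j> = <v, u_j> / sqrt(<u_j, u_j>), so |<v, e_j>|^2 = <v, u_j>^2 / <u_j, u_j>.
Coefficients: <v, e_1> = -4/sqrt(6), <v, e_2> = -8/sqrt(111), <v, e_3> = 330/sqrt(25974).
Square and sum: Σ |<v, e_j>|^2 = 290/39.
Compute ||v||^2 = v·v = 14.
Deficit = 14 − 290/39 = 256/39 ≥ 0, confirming Bessel's inequality. (The deficit equals ||v − Σ <v,e_j> e_j||^2, the squared distance from v to span{e_j}.)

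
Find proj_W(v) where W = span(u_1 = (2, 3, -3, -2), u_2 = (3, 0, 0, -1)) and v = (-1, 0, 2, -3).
proj_W(v) = (2/49, -15/49, 15/49, 6/49)

Set up U = [u_1 | ... | u_2] ∈ R^(4×2). The projector onto W = col(U) is P = U (U^T U)^(-1) U^T.
Compute U^T U =
  [26, 8]
  [8, 10],
and U^T v = (-2, 0).
Solve U^T U · c = U^T v for the coefficients: c = (-5/49, 4/49). The projection is proj_W(v) = U c.
Check: (v - proj_W(v)) · u_1 = 0  (should be 0).
Check: (v - proj_W(v)) · u_2 = 0  (should be 0).
Result: proj_W(v) = (2/49, -15/49, 15/49, 6/49).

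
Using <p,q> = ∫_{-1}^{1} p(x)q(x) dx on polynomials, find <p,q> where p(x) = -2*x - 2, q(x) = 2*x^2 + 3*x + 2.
<p,q> = -44/3

Expand the product: p(x)·q(x) = -4*x^3 - 10*x^2 - 10*x - 4.
∫_{-1}^{1} of each monomial x^k gives [2/(k+1) if k even, 0 if k odd]. Integrating term-by-term (or equivalently evaluating the antiderivative F(x) = -x^4 - 10*x^3/3 - 5*x^2 - 4*x at the endpoints):
  F(1) − F(−1) = -40/3 − (4/3) = -44/3.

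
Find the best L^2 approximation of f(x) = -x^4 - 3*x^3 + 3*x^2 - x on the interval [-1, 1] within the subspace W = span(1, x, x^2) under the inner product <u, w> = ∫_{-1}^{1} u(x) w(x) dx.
g(x) = 15*x^2/7 - 14*x/5 + 3/35

The best approximation g ∈ W is the orthogonal projection of f onto W. Writing g = a_0 + a_1 x + a_2 x^2, the coefficients solve the normal equations G · a = b where
  G_{ij} = <φ_i, φ_j> and b_i = <f, φ_i>, with φ_0 = 1, φ_1 = x, φ_2 = x^2.
G =
  [2, 0, 2/3]
  [0, 2/3, 0]
  [2/3, 0, 2/5],
b = (8/5, -28/15, 32/35).
Solving gives a_0 = 3/35, a_1 = -14/5, a_2 = 15/7, so
  g(x) = 15*x^2/7 - 14*x/5 + 3/35.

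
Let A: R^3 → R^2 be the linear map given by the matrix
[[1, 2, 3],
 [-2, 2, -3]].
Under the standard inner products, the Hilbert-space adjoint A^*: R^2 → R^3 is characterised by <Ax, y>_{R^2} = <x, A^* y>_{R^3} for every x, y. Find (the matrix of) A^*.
A^* = A^T =
[[1, -2],
 [2, 2],
 [3, -3]]

For real matrices with standard dot products, the defining identity <Ax, y> = <x, A^* y> gives (Ax)^T y = x^T (A^*) y, i.e. x^T A^T y = x^T (A^*) y. Since this holds for all x, y, we must have A^* = A^T. Therefore
A^* =
[[1, -2],
 [2, 2],
 [3, -3]].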